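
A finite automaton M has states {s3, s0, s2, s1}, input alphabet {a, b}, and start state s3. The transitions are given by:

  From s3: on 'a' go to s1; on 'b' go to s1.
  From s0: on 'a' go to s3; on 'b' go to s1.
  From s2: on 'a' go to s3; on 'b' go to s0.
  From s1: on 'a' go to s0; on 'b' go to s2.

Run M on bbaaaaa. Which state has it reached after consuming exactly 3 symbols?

start at s3
read 'b': s3 → s1
read 'b': s1 → s2
read 'a': s2 → s3
After 3 symbols: s3.

s3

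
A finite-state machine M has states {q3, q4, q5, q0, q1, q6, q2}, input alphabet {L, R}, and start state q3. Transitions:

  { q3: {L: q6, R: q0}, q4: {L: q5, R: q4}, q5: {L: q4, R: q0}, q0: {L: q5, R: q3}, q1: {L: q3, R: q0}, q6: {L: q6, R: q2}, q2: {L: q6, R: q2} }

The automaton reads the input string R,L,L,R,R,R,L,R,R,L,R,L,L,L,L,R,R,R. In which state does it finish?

q2

q3 → q0 → q5 → q4 → q4 → q4 → q4 → q5 → q0 → q3 → q6 → q2 → q6 → q6 → q6 → q6 → q2 → q2 → q2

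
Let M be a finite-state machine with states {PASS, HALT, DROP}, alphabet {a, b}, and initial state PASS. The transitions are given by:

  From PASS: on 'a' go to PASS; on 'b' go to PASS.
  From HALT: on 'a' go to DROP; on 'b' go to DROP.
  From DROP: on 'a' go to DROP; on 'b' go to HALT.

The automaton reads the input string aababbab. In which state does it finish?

PASS

Trace: PASS -a-> PASS -a-> PASS -b-> PASS -a-> PASS -b-> PASS -b-> PASS -a-> PASS -b-> PASS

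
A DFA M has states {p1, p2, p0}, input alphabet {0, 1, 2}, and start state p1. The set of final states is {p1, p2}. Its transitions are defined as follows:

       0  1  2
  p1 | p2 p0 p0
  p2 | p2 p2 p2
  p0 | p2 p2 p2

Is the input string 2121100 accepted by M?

p1 → p0 → p2 → p2 → p2 → p2 → p2 → p2
End state p2 is accepting.

Yes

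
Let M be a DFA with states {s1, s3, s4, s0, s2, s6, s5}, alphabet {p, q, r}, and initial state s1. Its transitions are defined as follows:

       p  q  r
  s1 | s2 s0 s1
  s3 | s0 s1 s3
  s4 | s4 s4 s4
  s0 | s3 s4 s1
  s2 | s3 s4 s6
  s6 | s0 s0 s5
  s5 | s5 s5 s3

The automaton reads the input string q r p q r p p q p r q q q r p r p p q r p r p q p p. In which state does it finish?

s4

start at s1
read 'q': s1 → s0
read 'r': s0 → s1
read 'p': s1 → s2
read 'q': s2 → s4
read 'r': s4 → s4
read 'p': s4 → s4
read 'p': s4 → s4
read 'q': s4 → s4
read 'p': s4 → s4
read 'r': s4 → s4
read 'q': s4 → s4
read 'q': s4 → s4
read 'q': s4 → s4
read 'r': s4 → s4
read 'p': s4 → s4
read 'r': s4 → s4
read 'p': s4 → s4
read 'p': s4 → s4
read 'q': s4 → s4
read 'r': s4 → s4
read 'p': s4 → s4
read 'r': s4 → s4
read 'p': s4 → s4
read 'q': s4 → s4
read 'p': s4 → s4
read 'p': s4 → s4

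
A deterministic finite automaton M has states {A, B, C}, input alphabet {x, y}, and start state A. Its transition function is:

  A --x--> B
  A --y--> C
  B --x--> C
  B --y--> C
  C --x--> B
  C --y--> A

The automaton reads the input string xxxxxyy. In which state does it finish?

A

start at A
read 'x': A → B
read 'x': B → C
read 'x': C → B
read 'x': B → C
read 'x': C → B
read 'y': B → C
read 'y': C → A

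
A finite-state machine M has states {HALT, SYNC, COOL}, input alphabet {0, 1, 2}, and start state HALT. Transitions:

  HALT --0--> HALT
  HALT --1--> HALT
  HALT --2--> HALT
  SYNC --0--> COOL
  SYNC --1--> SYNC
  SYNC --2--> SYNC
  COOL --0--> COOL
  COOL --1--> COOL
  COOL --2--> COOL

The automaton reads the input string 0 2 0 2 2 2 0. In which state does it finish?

HALT → HALT → HALT → HALT → HALT → HALT → HALT → HALT

HALT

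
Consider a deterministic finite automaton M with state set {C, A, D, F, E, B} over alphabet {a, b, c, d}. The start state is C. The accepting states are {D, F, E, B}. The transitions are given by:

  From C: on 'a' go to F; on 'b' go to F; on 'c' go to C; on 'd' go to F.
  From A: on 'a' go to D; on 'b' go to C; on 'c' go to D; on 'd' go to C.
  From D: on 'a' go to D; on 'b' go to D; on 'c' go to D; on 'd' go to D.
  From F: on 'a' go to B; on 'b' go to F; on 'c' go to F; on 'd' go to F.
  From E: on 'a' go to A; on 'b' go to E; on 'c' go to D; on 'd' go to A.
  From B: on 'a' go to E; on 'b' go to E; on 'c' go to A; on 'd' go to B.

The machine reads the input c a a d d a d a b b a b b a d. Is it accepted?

Yes

C → C → F → B → B → B → E → A → D → D → D → D → D → D → D → D
End state D is accepting.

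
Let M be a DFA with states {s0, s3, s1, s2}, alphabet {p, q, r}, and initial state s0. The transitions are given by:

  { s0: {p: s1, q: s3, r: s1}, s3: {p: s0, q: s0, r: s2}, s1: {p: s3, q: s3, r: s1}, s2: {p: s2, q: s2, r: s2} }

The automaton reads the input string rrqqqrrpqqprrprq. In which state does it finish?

s2

Trace: s0 -r-> s1 -r-> s1 -q-> s3 -q-> s0 -q-> s3 -r-> s2 -r-> s2 -p-> s2 -q-> s2 -q-> s2 -p-> s2 -r-> s2 -r-> s2 -p-> s2 -r-> s2 -q-> s2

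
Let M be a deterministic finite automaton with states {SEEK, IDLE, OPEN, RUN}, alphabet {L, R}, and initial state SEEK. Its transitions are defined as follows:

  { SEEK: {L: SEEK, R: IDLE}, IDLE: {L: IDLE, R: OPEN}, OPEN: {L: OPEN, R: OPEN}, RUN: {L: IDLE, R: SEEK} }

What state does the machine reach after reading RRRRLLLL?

OPEN

Trace: SEEK -R-> IDLE -R-> OPEN -R-> OPEN -R-> OPEN -L-> OPEN -L-> OPEN -L-> OPEN -L-> OPEN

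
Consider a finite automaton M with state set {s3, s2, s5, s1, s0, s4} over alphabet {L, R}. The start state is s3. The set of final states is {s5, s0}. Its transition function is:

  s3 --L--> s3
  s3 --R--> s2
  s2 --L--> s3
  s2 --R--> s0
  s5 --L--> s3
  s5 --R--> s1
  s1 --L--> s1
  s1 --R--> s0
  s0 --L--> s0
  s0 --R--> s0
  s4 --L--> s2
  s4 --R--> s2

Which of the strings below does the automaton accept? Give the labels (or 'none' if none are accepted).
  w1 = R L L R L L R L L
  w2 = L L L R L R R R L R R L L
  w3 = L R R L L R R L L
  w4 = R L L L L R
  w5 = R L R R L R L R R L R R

w1: Trace: s3 -R-> s2 -L-> s3 -L-> s3 -R-> s2 -L-> s3 -L-> s3 -R-> s2 -L-> s3 -L-> s3  → end s3, rejected
w2: Trace: s3 -L-> s3 -L-> s3 -L-> s3 -R-> s2 -L-> s3 -R-> s2 -R-> s0 -R-> s0 -L-> s0 -R-> s0 -R-> s0 -L-> s0 -L-> s0  → end s0, accepted
w3: Trace: s3 -L-> s3 -R-> s2 -R-> s0 -L-> s0 -L-> s0 -R-> s0 -R-> s0 -L-> s0 -L-> s0  → end s0, accepted
w4: Trace: s3 -R-> s2 -L-> s3 -L-> s3 -L-> s3 -L-> s3 -R-> s2  → end s2, rejected
w5: Trace: s3 -R-> s2 -L-> s3 -R-> s2 -R-> s0 -L-> s0 -R-> s0 -L-> s0 -R-> s0 -R-> s0 -L-> s0 -R-> s0 -R-> s0  → end s0, accepted

w2, w3, w5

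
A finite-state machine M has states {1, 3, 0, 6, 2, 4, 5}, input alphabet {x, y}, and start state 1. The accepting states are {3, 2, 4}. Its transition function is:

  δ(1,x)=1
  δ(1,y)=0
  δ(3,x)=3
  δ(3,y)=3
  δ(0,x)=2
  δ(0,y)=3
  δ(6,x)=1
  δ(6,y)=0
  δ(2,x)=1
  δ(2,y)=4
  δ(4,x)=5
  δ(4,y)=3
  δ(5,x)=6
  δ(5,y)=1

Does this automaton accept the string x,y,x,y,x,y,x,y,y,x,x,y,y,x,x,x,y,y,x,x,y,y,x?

1 → 1 → 0 → 2 → 4 → 5 → 1 → 1 → 0 → 3 → 3 → 3 → 3 → 3 → 3 → 3 → 3 → 3 → 3 → 3 → 3 → 3 → 3 → 3
End state 3 is accepting.

Yes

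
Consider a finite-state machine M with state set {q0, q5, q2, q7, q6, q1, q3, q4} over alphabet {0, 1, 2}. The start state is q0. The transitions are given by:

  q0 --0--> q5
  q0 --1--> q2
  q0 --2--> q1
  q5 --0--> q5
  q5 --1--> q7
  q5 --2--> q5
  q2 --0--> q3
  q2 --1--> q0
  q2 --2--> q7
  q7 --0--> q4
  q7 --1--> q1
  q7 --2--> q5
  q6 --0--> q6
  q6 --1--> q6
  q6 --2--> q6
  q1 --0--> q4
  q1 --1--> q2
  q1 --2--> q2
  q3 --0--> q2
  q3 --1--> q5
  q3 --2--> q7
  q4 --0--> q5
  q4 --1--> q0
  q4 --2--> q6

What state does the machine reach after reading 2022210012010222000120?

start at q0
read '2': q0 → q1
read '0': q1 → q4
read '2': q4 → q6
read '2': q6 → q6
read '2': q6 → q6
read '1': q6 → q6
read '0': q6 → q6
read '0': q6 → q6
read '1': q6 → q6
read '2': q6 → q6
read '0': q6 → q6
read '1': q6 → q6
read '0': q6 → q6
read '2': q6 → q6
read '2': q6 → q6
read '2': q6 → q6
read '0': q6 → q6
read '0': q6 → q6
read '0': q6 → q6
read '1': q6 → q6
read '2': q6 → q6
read '0': q6 → q6

q6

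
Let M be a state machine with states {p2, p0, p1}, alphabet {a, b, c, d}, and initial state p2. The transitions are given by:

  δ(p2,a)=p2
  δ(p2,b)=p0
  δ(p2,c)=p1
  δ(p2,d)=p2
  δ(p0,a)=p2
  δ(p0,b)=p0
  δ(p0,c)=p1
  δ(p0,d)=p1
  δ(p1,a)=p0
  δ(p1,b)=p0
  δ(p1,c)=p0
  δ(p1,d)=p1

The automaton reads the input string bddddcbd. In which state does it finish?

start at p2
read 'b': p2 → p0
read 'd': p0 → p1
read 'd': p1 → p1
read 'd': p1 → p1
read 'd': p1 → p1
read 'c': p1 → p0
read 'b': p0 → p0
read 'd': p0 → p1

p1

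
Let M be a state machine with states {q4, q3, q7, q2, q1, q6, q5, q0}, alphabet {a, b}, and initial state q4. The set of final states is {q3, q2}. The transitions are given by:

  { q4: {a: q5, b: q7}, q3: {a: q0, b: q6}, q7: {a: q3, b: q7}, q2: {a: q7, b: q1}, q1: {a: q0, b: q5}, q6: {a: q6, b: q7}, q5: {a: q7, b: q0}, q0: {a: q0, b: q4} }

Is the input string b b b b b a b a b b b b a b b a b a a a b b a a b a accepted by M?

q4 → q7 → q7 → q7 → q7 → q7 → q3 → q6 → q6 → q7 → q7 → q7 → q7 → q3 → q6 → q7 → q3 → q6 → q6 → q6 → q6 → q7 → q7 → q3 → q0 → q4 → q5
End state q5 is not accepting.

No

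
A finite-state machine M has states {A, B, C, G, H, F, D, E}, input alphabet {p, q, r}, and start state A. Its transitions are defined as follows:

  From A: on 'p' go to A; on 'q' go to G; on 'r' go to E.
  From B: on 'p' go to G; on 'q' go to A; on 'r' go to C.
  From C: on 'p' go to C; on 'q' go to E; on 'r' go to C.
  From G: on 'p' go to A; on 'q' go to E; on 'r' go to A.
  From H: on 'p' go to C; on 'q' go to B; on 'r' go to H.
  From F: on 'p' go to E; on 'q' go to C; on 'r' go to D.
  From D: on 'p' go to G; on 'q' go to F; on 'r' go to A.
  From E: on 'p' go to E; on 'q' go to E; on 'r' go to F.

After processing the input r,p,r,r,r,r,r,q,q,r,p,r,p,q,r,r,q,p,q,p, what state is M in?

E

Trace: A -r-> E -p-> E -r-> F -r-> D -r-> A -r-> E -r-> F -q-> C -q-> E -r-> F -p-> E -r-> F -p-> E -q-> E -r-> F -r-> D -q-> F -p-> E -q-> E -p-> E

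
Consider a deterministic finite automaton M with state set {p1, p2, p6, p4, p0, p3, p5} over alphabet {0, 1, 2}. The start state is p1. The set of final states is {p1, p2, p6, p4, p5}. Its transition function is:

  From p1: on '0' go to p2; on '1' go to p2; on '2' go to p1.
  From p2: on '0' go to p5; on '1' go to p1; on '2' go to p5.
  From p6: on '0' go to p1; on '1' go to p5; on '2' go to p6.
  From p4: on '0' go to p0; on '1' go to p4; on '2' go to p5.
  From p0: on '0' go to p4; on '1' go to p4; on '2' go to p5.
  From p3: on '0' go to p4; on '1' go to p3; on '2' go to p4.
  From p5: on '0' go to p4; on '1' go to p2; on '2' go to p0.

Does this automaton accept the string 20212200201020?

Yes

p1 → p1 → p2 → p5 → p2 → p5 → p0 → p4 → p0 → p5 → p4 → p4 → p0 → p5 → p4
End state p4 is accepting.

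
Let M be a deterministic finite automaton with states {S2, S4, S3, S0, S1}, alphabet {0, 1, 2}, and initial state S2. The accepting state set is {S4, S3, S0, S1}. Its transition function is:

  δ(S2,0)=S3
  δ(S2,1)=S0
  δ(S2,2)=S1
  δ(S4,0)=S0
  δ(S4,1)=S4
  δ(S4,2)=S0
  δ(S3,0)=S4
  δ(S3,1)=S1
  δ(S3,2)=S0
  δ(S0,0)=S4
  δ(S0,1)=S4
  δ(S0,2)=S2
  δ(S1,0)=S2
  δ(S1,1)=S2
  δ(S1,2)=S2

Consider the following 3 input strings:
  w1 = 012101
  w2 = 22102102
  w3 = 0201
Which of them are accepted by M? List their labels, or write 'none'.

w1:
  start at S2
  read '0': S2 → S3
  read '1': S3 → S1
  read '2': S1 → S2
  read '1': S2 → S0
  read '0': S0 → S4
  read '1': S4 → S4
  end S4, accepted
w2:
  start at S2
  read '2': S2 → S1
  read '2': S1 → S2
  read '1': S2 → S0
  read '0': S0 → S4
  read '2': S4 → S0
  read '1': S0 → S4
  read '0': S4 → S0
  read '2': S0 → S2
  end S2, rejected
w3:
  start at S2
  read '0': S2 → S3
  read '2': S3 → S0
  read '0': S0 → S4
  read '1': S4 → S4
  end S4, accepted

w1, w3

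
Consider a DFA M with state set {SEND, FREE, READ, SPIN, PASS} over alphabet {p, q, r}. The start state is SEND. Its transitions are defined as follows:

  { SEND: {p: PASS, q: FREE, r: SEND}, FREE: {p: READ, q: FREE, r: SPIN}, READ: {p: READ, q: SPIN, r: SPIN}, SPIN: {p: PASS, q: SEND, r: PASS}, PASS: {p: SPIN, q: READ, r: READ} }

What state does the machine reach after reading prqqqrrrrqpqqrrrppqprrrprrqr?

start at SEND
read 'p': SEND → PASS
read 'r': PASS → READ
read 'q': READ → SPIN
read 'q': SPIN → SEND
read 'q': SEND → FREE
read 'r': FREE → SPIN
read 'r': SPIN → PASS
read 'r': PASS → READ
read 'r': READ → SPIN
read 'q': SPIN → SEND
read 'p': SEND → PASS
read 'q': PASS → READ
read 'q': READ → SPIN
read 'r': SPIN → PASS
read 'r': PASS → READ
read 'r': READ → SPIN
read 'p': SPIN → PASS
read 'p': PASS → SPIN
read 'q': SPIN → SEND
read 'p': SEND → PASS
read 'r': PASS → READ
read 'r': READ → SPIN
read 'r': SPIN → PASS
read 'p': PASS → SPIN
read 'r': SPIN → PASS
read 'r': PASS → READ
read 'q': READ → SPIN
read 'r': SPIN → PASS

PASS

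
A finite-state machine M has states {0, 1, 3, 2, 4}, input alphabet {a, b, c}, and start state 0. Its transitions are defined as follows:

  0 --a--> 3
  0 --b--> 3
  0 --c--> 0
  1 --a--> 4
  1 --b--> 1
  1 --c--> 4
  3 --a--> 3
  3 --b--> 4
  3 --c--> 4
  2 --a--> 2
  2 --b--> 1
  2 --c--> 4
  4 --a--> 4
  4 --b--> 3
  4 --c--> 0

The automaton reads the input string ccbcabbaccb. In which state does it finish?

3

Trace: 0 -c-> 0 -c-> 0 -b-> 3 -c-> 4 -a-> 4 -b-> 3 -b-> 4 -a-> 4 -c-> 0 -c-> 0 -b-> 3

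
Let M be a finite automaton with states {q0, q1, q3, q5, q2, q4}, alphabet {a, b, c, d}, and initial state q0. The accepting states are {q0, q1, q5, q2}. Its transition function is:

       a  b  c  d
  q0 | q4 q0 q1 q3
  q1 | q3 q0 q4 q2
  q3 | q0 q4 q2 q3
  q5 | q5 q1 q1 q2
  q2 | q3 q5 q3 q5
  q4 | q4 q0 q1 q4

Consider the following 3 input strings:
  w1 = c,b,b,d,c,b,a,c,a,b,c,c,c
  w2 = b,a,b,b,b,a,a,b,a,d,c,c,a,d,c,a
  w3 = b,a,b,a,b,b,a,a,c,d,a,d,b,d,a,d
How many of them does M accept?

w1:
  start at q0
  read 'c': q0 → q1
  read 'b': q1 → q0
  read 'b': q0 → q0
  read 'd': q0 → q3
  read 'c': q3 → q2
  read 'b': q2 → q5
  read 'a': q5 → q5
  read 'c': q5 → q1
  read 'a': q1 → q3
  read 'b': q3 → q4
  read 'c': q4 → q1
  read 'c': q1 → q4
  read 'c': q4 → q1
  end q1, accepted
w2:
  start at q0
  read 'b': q0 → q0
  read 'a': q0 → q4
  read 'b': q4 → q0
  read 'b': q0 → q0
  read 'b': q0 → q0
  read 'a': q0 → q4
  read 'a': q4 → q4
  read 'b': q4 → q0
  read 'a': q0 → q4
  read 'd': q4 → q4
  read 'c': q4 → q1
  read 'c': q1 → q4
  read 'a': q4 → q4
  read 'd': q4 → q4
  read 'c': q4 → q1
  read 'a': q1 → q3
  end q3, rejected
w3:
  start at q0
  read 'b': q0 → q0
  read 'a': q0 → q4
  read 'b': q4 → q0
  read 'a': q0 → q4
  read 'b': q4 → q0
  read 'b': q0 → q0
  read 'a': q0 → q4
  read 'a': q4 → q4
  read 'c': q4 → q1
  read 'd': q1 → q2
  read 'a': q2 → q3
  read 'd': q3 → q3
  read 'b': q3 → q4
  read 'd': q4 → q4
  read 'a': q4 → q4
  read 'd': q4 → q4
  end q4, rejected

1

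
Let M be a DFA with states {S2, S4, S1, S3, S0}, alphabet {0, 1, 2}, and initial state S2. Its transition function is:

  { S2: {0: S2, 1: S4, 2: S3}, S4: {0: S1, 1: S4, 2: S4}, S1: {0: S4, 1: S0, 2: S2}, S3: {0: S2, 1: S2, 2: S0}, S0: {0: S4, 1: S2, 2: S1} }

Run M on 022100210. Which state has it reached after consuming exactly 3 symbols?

S0

Trace: S2 -0-> S2 -2-> S3 -2-> S0
After 3 symbols: S0.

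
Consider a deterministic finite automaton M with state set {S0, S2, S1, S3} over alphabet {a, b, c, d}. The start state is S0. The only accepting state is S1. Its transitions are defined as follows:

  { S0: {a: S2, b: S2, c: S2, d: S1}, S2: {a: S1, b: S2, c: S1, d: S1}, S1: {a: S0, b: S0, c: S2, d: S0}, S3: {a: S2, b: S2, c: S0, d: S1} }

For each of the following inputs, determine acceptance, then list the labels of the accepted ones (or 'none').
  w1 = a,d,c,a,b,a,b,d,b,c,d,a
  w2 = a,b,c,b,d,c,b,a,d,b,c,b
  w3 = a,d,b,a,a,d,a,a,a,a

w1: Trace: S0 -a-> S2 -d-> S1 -c-> S2 -a-> S1 -b-> S0 -a-> S2 -b-> S2 -d-> S1 -b-> S0 -c-> S2 -d-> S1 -a-> S0  → end S0, rejected
w2: Trace: S0 -a-> S2 -b-> S2 -c-> S1 -b-> S0 -d-> S1 -c-> S2 -b-> S2 -a-> S1 -d-> S0 -b-> S2 -c-> S1 -b-> S0  → end S0, rejected
w3: Trace: S0 -a-> S2 -d-> S1 -b-> S0 -a-> S2 -a-> S1 -d-> S0 -a-> S2 -a-> S1 -a-> S0 -a-> S2  → end S2, rejected

none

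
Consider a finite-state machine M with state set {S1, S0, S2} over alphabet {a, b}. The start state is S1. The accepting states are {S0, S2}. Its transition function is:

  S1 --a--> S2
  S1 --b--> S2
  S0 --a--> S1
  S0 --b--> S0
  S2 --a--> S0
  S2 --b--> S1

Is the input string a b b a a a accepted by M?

Yes

start at S1
read 'a': S1 → S2
read 'b': S2 → S1
read 'b': S1 → S2
read 'a': S2 → S0
read 'a': S0 → S1
read 'a': S1 → S2
End state S2 is accepting.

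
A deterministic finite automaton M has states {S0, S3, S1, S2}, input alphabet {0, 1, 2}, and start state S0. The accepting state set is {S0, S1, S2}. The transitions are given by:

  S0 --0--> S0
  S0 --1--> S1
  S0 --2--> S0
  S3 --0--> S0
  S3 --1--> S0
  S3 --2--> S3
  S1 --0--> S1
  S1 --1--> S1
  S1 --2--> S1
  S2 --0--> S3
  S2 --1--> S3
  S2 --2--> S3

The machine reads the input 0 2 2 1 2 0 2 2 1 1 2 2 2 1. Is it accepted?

Yes

start at S0
read '0': S0 → S0
read '2': S0 → S0
read '2': S0 → S0
read '1': S0 → S1
read '2': S1 → S1
read '0': S1 → S1
read '2': S1 → S1
read '2': S1 → S1
read '1': S1 → S1
read '1': S1 → S1
read '2': S1 → S1
read '2': S1 → S1
read '2': S1 → S1
read '1': S1 → S1
End state S1 is accepting.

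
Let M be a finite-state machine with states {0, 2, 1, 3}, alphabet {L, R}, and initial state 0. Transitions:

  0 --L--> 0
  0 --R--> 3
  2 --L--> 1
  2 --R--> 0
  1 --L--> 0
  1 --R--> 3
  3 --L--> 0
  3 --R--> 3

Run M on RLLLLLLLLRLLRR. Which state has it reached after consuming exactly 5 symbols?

0

Trace: 0 -R-> 3 -L-> 0 -L-> 0 -L-> 0 -L-> 0
After 5 symbols: 0.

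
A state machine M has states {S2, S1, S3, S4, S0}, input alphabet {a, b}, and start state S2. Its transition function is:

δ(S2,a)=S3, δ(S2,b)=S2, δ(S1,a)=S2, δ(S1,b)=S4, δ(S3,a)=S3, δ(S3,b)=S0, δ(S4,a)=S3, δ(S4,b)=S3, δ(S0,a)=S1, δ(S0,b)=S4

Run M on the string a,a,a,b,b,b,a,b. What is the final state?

S0

Trace: S2 -a-> S3 -a-> S3 -a-> S3 -b-> S0 -b-> S4 -b-> S3 -a-> S3 -b-> S0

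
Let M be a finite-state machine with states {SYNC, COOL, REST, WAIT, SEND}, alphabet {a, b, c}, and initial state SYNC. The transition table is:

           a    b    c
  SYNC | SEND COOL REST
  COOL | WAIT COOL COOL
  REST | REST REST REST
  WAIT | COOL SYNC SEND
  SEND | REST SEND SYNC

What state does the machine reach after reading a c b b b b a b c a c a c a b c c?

REST

start at SYNC
read 'a': SYNC → SEND
read 'c': SEND → SYNC
read 'b': SYNC → COOL
read 'b': COOL → COOL
read 'b': COOL → COOL
read 'b': COOL → COOL
read 'a': COOL → WAIT
read 'b': WAIT → SYNC
read 'c': SYNC → REST
read 'a': REST → REST
read 'c': REST → REST
read 'a': REST → REST
read 'c': REST → REST
read 'a': REST → REST
read 'b': REST → REST
read 'c': REST → REST
read 'c': REST → REST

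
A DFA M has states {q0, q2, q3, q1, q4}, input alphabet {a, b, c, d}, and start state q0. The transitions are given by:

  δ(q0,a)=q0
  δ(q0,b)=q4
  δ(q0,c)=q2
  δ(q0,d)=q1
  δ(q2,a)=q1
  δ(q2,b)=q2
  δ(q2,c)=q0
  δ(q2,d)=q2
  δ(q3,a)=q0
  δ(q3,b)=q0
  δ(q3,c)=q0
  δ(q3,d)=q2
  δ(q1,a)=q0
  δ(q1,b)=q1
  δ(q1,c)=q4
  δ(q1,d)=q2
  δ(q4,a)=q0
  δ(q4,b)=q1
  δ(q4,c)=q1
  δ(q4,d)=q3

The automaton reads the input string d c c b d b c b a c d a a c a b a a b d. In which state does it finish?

q0 → q1 → q4 → q1 → q1 → q2 → q2 → q0 → q4 → q0 → q2 → q2 → q1 → q0 → q2 → q1 → q1 → q0 → q0 → q4 → q3

q3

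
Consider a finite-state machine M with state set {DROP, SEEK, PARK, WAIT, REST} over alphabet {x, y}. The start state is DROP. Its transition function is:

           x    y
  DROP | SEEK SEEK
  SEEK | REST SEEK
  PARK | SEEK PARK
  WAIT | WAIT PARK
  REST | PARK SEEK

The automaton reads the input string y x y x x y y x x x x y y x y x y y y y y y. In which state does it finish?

SEEK

Trace: DROP -y-> SEEK -x-> REST -y-> SEEK -x-> REST -x-> PARK -y-> PARK -y-> PARK -x-> SEEK -x-> REST -x-> PARK -x-> SEEK -y-> SEEK -y-> SEEK -x-> REST -y-> SEEK -x-> REST -y-> SEEK -y-> SEEK -y-> SEEK -y-> SEEK -y-> SEEK -y-> SEEK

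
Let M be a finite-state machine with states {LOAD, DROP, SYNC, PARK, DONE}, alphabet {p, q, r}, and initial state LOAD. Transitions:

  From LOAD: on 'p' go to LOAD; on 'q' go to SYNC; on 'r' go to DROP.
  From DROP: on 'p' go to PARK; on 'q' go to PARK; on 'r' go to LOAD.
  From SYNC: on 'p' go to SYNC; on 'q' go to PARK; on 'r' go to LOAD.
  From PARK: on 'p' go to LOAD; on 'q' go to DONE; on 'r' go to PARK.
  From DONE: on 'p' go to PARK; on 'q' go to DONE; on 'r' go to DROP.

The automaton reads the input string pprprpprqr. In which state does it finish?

Trace: LOAD -p-> LOAD -p-> LOAD -r-> DROP -p-> PARK -r-> PARK -p-> LOAD -p-> LOAD -r-> DROP -q-> PARK -r-> PARK

PARK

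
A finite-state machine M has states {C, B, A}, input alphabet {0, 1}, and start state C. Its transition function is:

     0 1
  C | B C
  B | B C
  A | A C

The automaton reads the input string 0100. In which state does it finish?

start at C
read '0': C → B
read '1': B → C
read '0': C → B
read '0': B → B

B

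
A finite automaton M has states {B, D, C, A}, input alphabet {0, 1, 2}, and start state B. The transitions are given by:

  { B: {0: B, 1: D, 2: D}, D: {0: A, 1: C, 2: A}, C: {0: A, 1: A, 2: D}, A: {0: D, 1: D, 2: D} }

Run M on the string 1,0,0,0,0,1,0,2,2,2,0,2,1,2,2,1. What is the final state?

D

start at B
read '1': B → D
read '0': D → A
read '0': A → D
read '0': D → A
read '0': A → D
read '1': D → C
read '0': C → A
read '2': A → D
read '2': D → A
read '2': A → D
read '0': D → A
read '2': A → D
read '1': D → C
read '2': C → D
read '2': D → A
read '1': A → D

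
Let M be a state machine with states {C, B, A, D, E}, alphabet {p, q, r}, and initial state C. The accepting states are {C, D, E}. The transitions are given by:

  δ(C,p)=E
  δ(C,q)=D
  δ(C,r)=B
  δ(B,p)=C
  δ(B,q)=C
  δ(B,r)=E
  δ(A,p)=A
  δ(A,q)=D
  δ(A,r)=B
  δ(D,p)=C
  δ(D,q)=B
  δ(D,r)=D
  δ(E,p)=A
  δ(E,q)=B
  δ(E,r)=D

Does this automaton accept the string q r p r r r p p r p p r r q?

start at C
read 'q': C → D
read 'r': D → D
read 'p': D → C
read 'r': C → B
read 'r': B → E
read 'r': E → D
read 'p': D → C
read 'p': C → E
read 'r': E → D
read 'p': D → C
read 'p': C → E
read 'r': E → D
read 'r': D → D
read 'q': D → B
End state B is not accepting.

No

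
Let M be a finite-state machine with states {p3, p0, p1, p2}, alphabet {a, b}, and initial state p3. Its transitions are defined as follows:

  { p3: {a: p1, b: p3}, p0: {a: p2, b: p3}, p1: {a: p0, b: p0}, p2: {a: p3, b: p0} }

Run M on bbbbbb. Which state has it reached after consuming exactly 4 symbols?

p3

start at p3
read 'b': p3 → p3
read 'b': p3 → p3
read 'b': p3 → p3
read 'b': p3 → p3
After 4 symbols: p3.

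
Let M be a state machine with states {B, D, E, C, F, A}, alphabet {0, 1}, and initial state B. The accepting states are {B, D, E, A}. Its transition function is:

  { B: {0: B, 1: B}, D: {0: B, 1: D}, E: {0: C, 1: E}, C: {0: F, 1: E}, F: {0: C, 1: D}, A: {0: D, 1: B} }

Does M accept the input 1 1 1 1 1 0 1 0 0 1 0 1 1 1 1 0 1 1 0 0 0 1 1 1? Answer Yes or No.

B → B → B → B → B → B → B → B → B → B → B → B → B → B → B → B → B → B → B → B → B → B → B → B → B
End state B is accepting.

Yes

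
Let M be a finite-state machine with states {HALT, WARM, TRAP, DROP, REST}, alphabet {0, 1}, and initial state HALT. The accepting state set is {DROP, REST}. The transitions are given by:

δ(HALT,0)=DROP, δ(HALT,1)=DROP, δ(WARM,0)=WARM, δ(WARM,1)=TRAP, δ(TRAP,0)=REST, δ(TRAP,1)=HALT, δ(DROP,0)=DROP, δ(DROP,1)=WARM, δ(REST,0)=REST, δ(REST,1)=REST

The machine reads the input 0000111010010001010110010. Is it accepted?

Trace: HALT -0-> DROP -0-> DROP -0-> DROP -0-> DROP -1-> WARM -1-> TRAP -1-> HALT -0-> DROP -1-> WARM -0-> WARM -0-> WARM -1-> TRAP -0-> REST -0-> REST -0-> REST -1-> REST -0-> REST -1-> REST -0-> REST -1-> REST -1-> REST -0-> REST -0-> REST -1-> REST -0-> REST
End state REST is accepting.

Yes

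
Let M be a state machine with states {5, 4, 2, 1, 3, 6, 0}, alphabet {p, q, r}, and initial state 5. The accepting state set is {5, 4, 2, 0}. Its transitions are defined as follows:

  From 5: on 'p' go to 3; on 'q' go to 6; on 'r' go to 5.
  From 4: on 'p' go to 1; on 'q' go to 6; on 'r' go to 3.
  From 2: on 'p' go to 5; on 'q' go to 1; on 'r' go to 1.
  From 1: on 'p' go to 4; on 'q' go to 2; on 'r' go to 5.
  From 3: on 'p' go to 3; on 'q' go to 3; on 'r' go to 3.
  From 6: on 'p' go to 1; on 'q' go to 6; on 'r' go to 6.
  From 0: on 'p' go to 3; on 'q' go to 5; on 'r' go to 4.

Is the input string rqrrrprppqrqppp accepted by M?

No

start at 5
read 'r': 5 → 5
read 'q': 5 → 6
read 'r': 6 → 6
read 'r': 6 → 6
read 'r': 6 → 6
read 'p': 6 → 1
read 'r': 1 → 5
read 'p': 5 → 3
read 'p': 3 → 3
read 'q': 3 → 3
read 'r': 3 → 3
read 'q': 3 → 3
read 'p': 3 → 3
read 'p': 3 → 3
read 'p': 3 → 3
End state 3 is not accepting.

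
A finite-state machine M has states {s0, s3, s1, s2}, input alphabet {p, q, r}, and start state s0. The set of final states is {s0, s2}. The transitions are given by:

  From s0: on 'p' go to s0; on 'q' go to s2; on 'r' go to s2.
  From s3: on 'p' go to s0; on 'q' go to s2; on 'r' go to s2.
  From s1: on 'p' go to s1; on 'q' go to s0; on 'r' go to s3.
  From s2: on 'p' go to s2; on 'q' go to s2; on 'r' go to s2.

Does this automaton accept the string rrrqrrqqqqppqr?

Yes

s0 → s2 → s2 → s2 → s2 → s2 → s2 → s2 → s2 → s2 → s2 → s2 → s2 → s2 → s2
End state s2 is accepting.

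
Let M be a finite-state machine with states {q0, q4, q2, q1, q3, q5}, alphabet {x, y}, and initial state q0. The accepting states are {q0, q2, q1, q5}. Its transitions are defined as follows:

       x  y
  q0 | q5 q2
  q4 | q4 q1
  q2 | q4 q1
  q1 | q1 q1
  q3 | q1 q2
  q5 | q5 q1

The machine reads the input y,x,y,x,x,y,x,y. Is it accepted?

Yes

Trace: q0 -y-> q2 -x-> q4 -y-> q1 -x-> q1 -x-> q1 -y-> q1 -x-> q1 -y-> q1
End state q1 is accepting.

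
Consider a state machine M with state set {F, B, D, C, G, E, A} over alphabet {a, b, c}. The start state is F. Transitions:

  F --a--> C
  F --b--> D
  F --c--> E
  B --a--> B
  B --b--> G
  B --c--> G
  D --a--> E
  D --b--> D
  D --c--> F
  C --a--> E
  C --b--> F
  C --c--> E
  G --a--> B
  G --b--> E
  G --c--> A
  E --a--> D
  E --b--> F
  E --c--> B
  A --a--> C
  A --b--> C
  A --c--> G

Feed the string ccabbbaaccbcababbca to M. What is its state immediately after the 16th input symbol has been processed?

G

start at F
read 'c': F → E
read 'c': E → B
read 'a': B → B
read 'b': B → G
read 'b': G → E
read 'b': E → F
read 'a': F → C
read 'a': C → E
read 'c': E → B
read 'c': B → G
read 'b': G → E
read 'c': E → B
read 'a': B → B
read 'b': B → G
read 'a': G → B
read 'b': B → G
After 16 symbols: G.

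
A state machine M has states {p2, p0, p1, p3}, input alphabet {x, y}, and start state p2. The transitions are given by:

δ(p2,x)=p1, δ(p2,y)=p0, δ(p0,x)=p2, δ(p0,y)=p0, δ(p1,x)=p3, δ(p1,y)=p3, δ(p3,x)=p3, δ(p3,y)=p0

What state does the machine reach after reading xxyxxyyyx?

p2

p2 → p1 → p3 → p0 → p2 → p1 → p3 → p0 → p0 → p2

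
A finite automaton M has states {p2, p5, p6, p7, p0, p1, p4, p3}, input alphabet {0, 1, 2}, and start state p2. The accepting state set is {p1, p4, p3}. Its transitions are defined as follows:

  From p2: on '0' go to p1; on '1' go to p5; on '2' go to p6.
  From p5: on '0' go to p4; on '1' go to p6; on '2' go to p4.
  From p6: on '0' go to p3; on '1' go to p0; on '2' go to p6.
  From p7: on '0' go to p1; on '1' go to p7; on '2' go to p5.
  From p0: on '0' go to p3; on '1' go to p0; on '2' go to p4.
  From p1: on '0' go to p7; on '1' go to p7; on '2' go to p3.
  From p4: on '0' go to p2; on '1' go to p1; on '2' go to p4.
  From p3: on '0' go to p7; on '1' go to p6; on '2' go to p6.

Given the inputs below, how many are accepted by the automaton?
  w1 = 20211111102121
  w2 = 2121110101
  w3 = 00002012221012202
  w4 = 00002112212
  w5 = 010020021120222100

w1:
  start at p2
  read '2': p2 → p6
  read '0': p6 → p3
  read '2': p3 → p6
  read '1': p6 → p0
  read '1': p0 → p0
  read '1': p0 → p0
  read '1': p0 → p0
  read '1': p0 → p0
  read '1': p0 → p0
  read '0': p0 → p3
  read '2': p3 → p6
  read '1': p6 → p0
  read '2': p0 → p4
  read '1': p4 → p1
  end p1, accepted
w2:
  start at p2
  read '2': p2 → p6
  read '1': p6 → p0
  read '2': p0 → p4
  read '1': p4 → p1
  read '1': p1 → p7
  read '1': p7 → p7
  read '0': p7 → p1
  read '1': p1 → p7
  read '0': p7 → p1
  read '1': p1 → p7
  end p7, rejected
w3:
  start at p2
  read '0': p2 → p1
  read '0': p1 → p7
  read '0': p7 → p1
  read '0': p1 → p7
  read '2': p7 → p5
  read '0': p5 → p4
  read '1': p4 → p1
  read '2': p1 → p3
  read '2': p3 → p6
  read '2': p6 → p6
  read '1': p6 → p0
  read '0': p0 → p3
  read '1': p3 → p6
  read '2': p6 → p6
  read '2': p6 → p6
  read '0': p6 → p3
  read '2': p3 → p6
  end p6, rejected
w4:
  start at p2
  read '0': p2 → p1
  read '0': p1 → p7
  read '0': p7 → p1
  read '0': p1 → p7
  read '2': p7 → p5
  read '1': p5 → p6
  read '1': p6 → p0
  read '2': p0 → p4
  read '2': p4 → p4
  read '1': p4 → p1
  read '2': p1 → p3
  end p3, accepted
w5:
  start at p2
  read '0': p2 → p1
  read '1': p1 → p7
  read '0': p7 → p1
  read '0': p1 → p7
  read '2': p7 → p5
  read '0': p5 → p4
  read '0': p4 → p2
  read '2': p2 → p6
  read '1': p6 → p0
  read '1': p0 → p0
  read '2': p0 → p4
  read '0': p4 → p2
  read '2': p2 → p6
  read '2': p6 → p6
  read '2': p6 → p6
  read '1': p6 → p0
  read '0': p0 → p3
  read '0': p3 → p7
  end p7, rejected

2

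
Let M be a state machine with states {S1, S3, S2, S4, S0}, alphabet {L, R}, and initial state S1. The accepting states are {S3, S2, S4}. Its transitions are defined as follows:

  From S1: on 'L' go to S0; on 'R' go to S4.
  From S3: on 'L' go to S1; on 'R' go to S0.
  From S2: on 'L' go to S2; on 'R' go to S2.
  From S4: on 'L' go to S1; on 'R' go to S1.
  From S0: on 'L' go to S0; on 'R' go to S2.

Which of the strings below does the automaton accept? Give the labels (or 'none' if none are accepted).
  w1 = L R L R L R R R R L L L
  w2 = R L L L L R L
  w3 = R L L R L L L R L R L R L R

w1: S1 → S0 → S2 → S2 → S2 → S2 → S2 → S2 → S2 → S2 → S2 → S2 → S2  → end S2, accepted
w2: S1 → S4 → S1 → S0 → S0 → S0 → S2 → S2  → end S2, accepted
w3: S1 → S4 → S1 → S0 → S2 → S2 → S2 → S2 → S2 → S2 → S2 → S2 → S2 → S2 → S2  → end S2, accepted

w1, w2, w3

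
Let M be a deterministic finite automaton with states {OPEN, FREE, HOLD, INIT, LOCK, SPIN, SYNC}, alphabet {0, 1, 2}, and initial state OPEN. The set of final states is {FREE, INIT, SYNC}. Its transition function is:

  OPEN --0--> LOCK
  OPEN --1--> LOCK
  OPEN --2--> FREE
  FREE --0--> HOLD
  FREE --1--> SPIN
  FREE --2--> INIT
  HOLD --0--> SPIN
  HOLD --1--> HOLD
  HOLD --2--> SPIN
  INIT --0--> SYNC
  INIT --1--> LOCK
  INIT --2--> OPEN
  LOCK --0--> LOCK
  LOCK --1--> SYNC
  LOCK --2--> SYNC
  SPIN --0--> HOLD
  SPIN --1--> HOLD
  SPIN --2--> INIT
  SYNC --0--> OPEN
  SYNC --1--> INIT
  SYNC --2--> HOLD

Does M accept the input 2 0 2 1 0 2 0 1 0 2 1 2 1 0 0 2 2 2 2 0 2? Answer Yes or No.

No

Trace: OPEN -2-> FREE -0-> HOLD -2-> SPIN -1-> HOLD -0-> SPIN -2-> INIT -0-> SYNC -1-> INIT -0-> SYNC -2-> HOLD -1-> HOLD -2-> SPIN -1-> HOLD -0-> SPIN -0-> HOLD -2-> SPIN -2-> INIT -2-> OPEN -2-> FREE -0-> HOLD -2-> SPIN
End state SPIN is not accepting.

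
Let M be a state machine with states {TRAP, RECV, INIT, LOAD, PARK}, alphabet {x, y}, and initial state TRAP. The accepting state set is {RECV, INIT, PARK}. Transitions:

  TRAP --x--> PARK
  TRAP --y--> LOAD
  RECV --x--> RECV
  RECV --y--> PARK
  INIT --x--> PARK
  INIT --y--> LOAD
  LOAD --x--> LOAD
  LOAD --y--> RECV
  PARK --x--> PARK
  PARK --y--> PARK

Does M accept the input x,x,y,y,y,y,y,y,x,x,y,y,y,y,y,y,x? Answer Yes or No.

Yes

TRAP → PARK → PARK → PARK → PARK → PARK → PARK → PARK → PARK → PARK → PARK → PARK → PARK → PARK → PARK → PARK → PARK → PARK
End state PARK is accepting.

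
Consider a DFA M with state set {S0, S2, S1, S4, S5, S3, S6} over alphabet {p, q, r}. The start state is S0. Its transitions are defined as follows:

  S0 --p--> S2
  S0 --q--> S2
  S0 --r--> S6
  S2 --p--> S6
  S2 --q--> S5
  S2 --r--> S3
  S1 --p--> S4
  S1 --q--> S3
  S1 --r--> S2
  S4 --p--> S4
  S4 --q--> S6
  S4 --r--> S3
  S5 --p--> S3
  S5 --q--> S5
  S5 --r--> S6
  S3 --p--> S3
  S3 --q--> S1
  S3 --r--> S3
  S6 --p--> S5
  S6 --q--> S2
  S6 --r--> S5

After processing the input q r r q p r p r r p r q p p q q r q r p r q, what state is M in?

start at S0
read 'q': S0 → S2
read 'r': S2 → S3
read 'r': S3 → S3
read 'q': S3 → S1
read 'p': S1 → S4
read 'r': S4 → S3
read 'p': S3 → S3
read 'r': S3 → S3
read 'r': S3 → S3
read 'p': S3 → S3
read 'r': S3 → S3
read 'q': S3 → S1
read 'p': S1 → S4
read 'p': S4 → S4
read 'q': S4 → S6
read 'q': S6 → S2
read 'r': S2 → S3
read 'q': S3 → S1
read 'r': S1 → S2
read 'p': S2 → S6
read 'r': S6 → S5
read 'q': S5 → S5

S5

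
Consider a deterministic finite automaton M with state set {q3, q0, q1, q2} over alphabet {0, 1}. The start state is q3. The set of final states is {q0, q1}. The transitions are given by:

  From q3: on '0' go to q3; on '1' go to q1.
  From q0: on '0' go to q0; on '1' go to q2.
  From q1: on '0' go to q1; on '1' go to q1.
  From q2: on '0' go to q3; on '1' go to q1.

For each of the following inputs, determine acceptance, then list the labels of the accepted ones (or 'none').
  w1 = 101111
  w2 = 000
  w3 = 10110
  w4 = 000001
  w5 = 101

w1, w3, w4, w5

w1:
  start at q3
  read '1': q3 → q1
  read '0': q1 → q1
  read '1': q1 → q1
  read '1': q1 → q1
  read '1': q1 → q1
  read '1': q1 → q1
  end q1, accepted
w2:
  start at q3
  read '0': q3 → q3
  read '0': q3 → q3
  read '0': q3 → q3
  end q3, rejected
w3:
  start at q3
  read '1': q3 → q1
  read '0': q1 → q1
  read '1': q1 → q1
  read '1': q1 → q1
  read '0': q1 → q1
  end q1, accepted
w4:
  start at q3
  read '0': q3 → q3
  read '0': q3 → q3
  read '0': q3 → q3
  read '0': q3 → q3
  read '0': q3 → q3
  read '1': q3 → q1
  end q1, accepted
w5:
  start at q3
  read '1': q3 → q1
  read '0': q1 → q1
  read '1': q1 → q1
  end q1, accepted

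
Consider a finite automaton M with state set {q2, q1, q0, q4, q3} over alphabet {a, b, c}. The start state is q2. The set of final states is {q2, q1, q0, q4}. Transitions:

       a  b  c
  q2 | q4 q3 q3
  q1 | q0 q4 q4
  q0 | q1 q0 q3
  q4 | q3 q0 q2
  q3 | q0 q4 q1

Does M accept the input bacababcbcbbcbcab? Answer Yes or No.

Yes

q2 → q3 → q0 → q3 → q0 → q0 → q1 → q4 → q2 → q3 → q1 → q4 → q0 → q3 → q4 → q2 → q4 → q0
End state q0 is accepting.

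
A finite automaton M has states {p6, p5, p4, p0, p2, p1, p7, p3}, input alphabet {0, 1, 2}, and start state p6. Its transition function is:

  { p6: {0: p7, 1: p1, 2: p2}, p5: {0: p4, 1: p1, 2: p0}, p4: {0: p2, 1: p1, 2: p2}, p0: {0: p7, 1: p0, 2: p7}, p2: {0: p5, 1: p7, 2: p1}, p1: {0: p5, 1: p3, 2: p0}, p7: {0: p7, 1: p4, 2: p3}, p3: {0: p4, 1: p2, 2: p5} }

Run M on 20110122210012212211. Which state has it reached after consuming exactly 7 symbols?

Trace: p6 -2-> p2 -0-> p5 -1-> p1 -1-> p3 -0-> p4 -1-> p1 -2-> p0
After 7 symbols: p0.

p0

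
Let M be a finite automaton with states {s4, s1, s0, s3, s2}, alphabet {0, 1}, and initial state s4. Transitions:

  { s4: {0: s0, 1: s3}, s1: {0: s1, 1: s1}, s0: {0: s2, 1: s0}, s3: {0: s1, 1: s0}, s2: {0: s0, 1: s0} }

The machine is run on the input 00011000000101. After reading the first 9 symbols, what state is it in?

start at s4
read '0': s4 → s0
read '0': s0 → s2
read '0': s2 → s0
read '1': s0 → s0
read '1': s0 → s0
read '0': s0 → s2
read '0': s2 → s0
read '0': s0 → s2
read '0': s2 → s0
After 9 symbols: s0.

s0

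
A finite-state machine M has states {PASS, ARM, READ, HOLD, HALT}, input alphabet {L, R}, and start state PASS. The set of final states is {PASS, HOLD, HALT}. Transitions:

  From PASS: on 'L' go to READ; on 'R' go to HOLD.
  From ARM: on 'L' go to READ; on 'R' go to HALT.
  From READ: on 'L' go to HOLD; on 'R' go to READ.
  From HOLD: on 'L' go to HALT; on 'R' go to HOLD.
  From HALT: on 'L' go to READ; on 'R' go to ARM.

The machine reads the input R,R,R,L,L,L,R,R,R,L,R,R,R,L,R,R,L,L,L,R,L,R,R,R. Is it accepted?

Yes

Trace: PASS -R-> HOLD -R-> HOLD -R-> HOLD -L-> HALT -L-> READ -L-> HOLD -R-> HOLD -R-> HOLD -R-> HOLD -L-> HALT -R-> ARM -R-> HALT -R-> ARM -L-> READ -R-> READ -R-> READ -L-> HOLD -L-> HALT -L-> READ -R-> READ -L-> HOLD -R-> HOLD -R-> HOLD -R-> HOLD
End state HOLD is accepting.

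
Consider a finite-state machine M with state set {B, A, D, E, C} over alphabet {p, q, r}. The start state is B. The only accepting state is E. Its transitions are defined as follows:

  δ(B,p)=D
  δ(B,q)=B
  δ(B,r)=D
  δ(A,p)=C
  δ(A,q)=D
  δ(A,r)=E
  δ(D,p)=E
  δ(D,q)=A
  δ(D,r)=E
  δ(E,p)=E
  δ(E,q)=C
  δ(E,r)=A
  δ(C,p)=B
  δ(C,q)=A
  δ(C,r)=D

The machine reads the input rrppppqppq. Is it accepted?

No

start at B
read 'r': B → D
read 'r': D → E
read 'p': E → E
read 'p': E → E
read 'p': E → E
read 'p': E → E
read 'q': E → C
read 'p': C → B
read 'p': B → D
read 'q': D → A
End state A is not accepting.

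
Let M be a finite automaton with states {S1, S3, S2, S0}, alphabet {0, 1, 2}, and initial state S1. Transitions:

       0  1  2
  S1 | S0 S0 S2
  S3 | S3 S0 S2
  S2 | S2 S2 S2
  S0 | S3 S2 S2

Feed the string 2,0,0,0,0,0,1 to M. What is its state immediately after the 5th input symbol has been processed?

start at S1
read '2': S1 → S2
read '0': S2 → S2
read '0': S2 → S2
read '0': S2 → S2
read '0': S2 → S2
After 5 symbols: S2.

S2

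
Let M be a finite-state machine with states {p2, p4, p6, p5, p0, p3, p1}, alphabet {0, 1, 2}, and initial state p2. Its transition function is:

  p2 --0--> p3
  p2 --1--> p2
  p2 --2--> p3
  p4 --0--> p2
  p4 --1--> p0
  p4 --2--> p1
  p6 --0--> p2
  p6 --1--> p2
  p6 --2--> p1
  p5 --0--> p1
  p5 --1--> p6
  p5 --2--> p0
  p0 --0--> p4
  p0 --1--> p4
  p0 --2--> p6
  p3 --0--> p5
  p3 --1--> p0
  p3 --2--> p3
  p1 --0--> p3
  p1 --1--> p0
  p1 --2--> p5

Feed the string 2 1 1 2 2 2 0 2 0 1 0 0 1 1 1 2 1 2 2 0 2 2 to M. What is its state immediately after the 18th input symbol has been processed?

p6

p2 → p3 → p0 → p4 → p1 → p5 → p0 → p4 → p1 → p3 → p0 → p4 → p2 → p2 → p2 → p2 → p3 → p0 → p6
After 18 symbols: p6.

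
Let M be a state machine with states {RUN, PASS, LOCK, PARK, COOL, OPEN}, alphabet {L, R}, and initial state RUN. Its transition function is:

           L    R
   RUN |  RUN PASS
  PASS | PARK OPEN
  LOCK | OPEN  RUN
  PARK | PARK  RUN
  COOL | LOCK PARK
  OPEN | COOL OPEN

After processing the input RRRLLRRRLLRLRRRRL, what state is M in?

start at RUN
read 'R': RUN → PASS
read 'R': PASS → OPEN
read 'R': OPEN → OPEN
read 'L': OPEN → COOL
read 'L': COOL → LOCK
read 'R': LOCK → RUN
read 'R': RUN → PASS
read 'R': PASS → OPEN
read 'L': OPEN → COOL
read 'L': COOL → LOCK
read 'R': LOCK → RUN
read 'L': RUN → RUN
read 'R': RUN → PASS
read 'R': PASS → OPEN
read 'R': OPEN → OPEN
read 'R': OPEN → OPEN
read 'L': OPEN → COOL

COOL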